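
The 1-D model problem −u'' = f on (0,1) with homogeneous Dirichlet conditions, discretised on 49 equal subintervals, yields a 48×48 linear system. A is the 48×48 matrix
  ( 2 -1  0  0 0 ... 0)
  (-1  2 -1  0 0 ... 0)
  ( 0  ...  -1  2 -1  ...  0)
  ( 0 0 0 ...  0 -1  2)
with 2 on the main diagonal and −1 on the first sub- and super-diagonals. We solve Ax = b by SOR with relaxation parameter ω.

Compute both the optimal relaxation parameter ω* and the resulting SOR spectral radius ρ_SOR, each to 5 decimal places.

½·tridiag(1,0,1) at n=48: λ_k = cos(kπ/49); max |λ| at k=1 ⇒ ρ_J = cos(π/49) ≈ 0.99795.
√(1−ρ_J²) = |sin(π/49)| = 0.064070
ω* = 2 / (1 + 0.064070) = 2 / 1.064070 ≈ 1.87958.
ρ_SOR = ω* − 1 ≈ 0.87958.

ω* = 1.87958, ρ_SOR = 0.87958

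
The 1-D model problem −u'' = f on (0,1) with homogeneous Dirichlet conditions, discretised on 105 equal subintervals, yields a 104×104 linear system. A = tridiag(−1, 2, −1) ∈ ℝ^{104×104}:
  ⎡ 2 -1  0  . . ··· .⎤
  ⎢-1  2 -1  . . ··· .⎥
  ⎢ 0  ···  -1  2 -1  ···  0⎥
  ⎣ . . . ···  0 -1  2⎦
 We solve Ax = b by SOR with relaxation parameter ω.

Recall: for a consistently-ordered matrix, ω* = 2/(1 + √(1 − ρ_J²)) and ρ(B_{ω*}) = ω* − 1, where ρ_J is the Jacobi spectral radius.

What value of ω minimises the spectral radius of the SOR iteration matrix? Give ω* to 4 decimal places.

With n=104, ρ(Jacobi) = cos(π/105) = 0.9996.
root = sin(π/105) = 0.02992  (since 1−cos² = sin²).
Young: ω* = 2/(1+√(1−ρ_J²)) = 2/(1+0.02992) = 2/1.02992 = 1.9419.
ρ_SOR = ω* − 1 = 1.9419 − 1 = 0.9419.

ω* = 1.9419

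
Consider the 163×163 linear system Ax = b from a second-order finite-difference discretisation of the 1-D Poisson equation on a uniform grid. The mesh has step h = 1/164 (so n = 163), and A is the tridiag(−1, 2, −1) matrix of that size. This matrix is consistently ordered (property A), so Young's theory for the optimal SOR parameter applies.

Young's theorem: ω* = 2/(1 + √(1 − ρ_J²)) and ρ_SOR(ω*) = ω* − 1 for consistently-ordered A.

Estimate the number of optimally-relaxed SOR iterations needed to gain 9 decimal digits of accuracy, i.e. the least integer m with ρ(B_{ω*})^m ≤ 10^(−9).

½·tridiag(1,0,1) at n=163: λ_k = cos(kπ/164); max |λ| at k=1 ⇒ ρ_J = cos(π/164) ≈ 0.9998165.
√(1 − cos²(π/164)) = sin(π/164) ≈ 0.0191549.
ω* = 2/(1 + 0.0191549) = 2/1.0191549 = 1.9624102.
ρ_SOR = ω* − 1 ≈ 0.9624102.
m ≥ 9·ln10 / (−ln 0.9624102) = 540.874; smallest integer m = 541.

m = 541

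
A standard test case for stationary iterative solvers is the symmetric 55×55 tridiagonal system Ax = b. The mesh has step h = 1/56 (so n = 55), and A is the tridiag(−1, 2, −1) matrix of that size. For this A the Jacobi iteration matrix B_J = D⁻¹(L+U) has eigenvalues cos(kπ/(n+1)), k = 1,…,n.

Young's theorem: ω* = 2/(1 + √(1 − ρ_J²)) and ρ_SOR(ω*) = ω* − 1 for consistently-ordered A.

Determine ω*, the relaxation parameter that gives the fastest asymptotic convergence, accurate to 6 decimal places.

n=55: λ(B_J) = 1 − λ(A)/2 = cos(kπ/56); k=1 gives ρ_J = 0.998427.
root = sin(π/56) = 0.0560704  (since 1−cos² = sin²).
[ω*] 2 ÷ (1 + 0.0560704) = 2 ÷ 1.0560704 = 1.893813.
Hence ρ(B_{ω*}) = 1.893813 − 1 = 0.893813.

ω* = 1.893813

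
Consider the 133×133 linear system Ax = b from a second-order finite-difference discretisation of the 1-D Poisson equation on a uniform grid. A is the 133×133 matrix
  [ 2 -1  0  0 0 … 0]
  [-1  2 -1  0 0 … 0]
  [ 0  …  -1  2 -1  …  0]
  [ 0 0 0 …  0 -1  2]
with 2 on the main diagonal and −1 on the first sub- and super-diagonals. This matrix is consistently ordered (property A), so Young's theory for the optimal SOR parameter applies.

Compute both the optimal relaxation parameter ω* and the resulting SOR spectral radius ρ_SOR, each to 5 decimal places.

n=133: λ(B_J) = 1 − λ(A)/2 = cos(kπ/134); k=1 gives ρ_J = 0.99973.
1 − cos²(π/134) = sin²(π/134) ⇒ √(1−ρ_J²) = sin(π/134) = 0.023443.
ω* = 2 / (1 + 0.023443) = 2 / 1.023443 ≈ 1.95419.
ρ_SOR = ω* − 1 ≈ 0.95419.

ω* = 1.95419, ρ_SOR = 0.95419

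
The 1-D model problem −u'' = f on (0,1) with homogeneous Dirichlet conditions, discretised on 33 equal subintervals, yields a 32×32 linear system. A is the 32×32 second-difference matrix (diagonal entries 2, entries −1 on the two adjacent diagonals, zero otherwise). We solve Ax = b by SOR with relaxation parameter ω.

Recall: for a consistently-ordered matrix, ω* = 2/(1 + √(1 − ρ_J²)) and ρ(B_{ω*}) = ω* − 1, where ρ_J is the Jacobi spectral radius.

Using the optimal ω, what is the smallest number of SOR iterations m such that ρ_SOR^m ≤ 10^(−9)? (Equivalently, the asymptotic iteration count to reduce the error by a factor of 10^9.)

With n=32, ρ(Jacobi) = cos(π/33) = 0.9954719.
√(1−ρ_J²) simplifies to sin(π/33) = 0.0950560.
ω* = 2/(1 + 0.0950560) = 2/1.0950560 = 1.8263906.
At ω = 1.8263906 every |λ(B_ω)| = ω−1, so ρ_SOR = 0.8263906.
(0.8263906)^m ≤ 10^{−9}  ⇒  m·ln(0.8263906) ≤ −9·ln10  ⇒  m ≥ 108.676  ⇒  m = 109

m = 109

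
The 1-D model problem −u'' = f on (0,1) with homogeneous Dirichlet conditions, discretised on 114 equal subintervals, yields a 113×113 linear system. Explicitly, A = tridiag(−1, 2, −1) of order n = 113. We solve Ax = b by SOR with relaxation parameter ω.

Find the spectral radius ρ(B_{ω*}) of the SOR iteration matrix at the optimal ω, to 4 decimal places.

ρ_SOR = 0.9464

n=113: λ(B_J) = 1 − λ(A)/2 = cos(kπ/114); k=1 gives ρ_J = 0.9996.
root = sin(π/114) = 0.02755  (since 1−cos² = sin²).
ω* = 2 / (1 + 0.02755) = 2 / 1.02755 ≈ 1.9464.
and ρ(B_{ω*}) = 1.9464 − 1 = 0.9464.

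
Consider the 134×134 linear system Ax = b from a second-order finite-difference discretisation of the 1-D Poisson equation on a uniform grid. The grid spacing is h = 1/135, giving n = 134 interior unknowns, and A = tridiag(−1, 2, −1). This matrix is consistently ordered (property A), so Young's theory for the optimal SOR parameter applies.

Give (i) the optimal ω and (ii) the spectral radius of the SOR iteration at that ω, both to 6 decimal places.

ω* = 1.954520, ρ_SOR = 0.954520

[ρ_J] n=134: ρ(B_J) = cos(π/(n+1)) = cos(π/135) = 0.999729.
root = sin(π/135) = 0.0232690  (since 1−cos² = sin²).
So ω* = 2/1.0232690 = 1.954520 (Young).
ρ_SOR = ω* − 1 = 1.954520 − 1 = 0.954520.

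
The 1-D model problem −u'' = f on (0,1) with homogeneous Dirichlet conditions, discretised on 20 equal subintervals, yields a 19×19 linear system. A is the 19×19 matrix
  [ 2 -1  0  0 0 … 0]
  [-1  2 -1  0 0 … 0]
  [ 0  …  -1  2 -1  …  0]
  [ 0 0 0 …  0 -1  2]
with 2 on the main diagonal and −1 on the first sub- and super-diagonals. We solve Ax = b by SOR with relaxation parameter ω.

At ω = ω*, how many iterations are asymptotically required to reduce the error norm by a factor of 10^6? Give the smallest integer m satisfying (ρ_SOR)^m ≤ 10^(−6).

spectrum of D⁻¹(L+U) = {cos(kπ/20) : 1≤k≤19}; ρ_J = cos(π/20) = 0.9876883.
1 − cos²(π/20) = sin²(π/20) ⇒ √(1−ρ_J²) = sin(π/20) = 0.1564345.
So ω* = 2/1.1564345 = 1.7294538 (Young).
Hence ρ(B_{ω*}) = 1.7294538 − 1 = 0.7294538.
Need (0.7294538)^m ≤ 10^(−6): m ≥ 6·ln10/|ln 0.7294538| = 13.8155/0.315459 = 43.795 ⇒ m = 44.

m = 44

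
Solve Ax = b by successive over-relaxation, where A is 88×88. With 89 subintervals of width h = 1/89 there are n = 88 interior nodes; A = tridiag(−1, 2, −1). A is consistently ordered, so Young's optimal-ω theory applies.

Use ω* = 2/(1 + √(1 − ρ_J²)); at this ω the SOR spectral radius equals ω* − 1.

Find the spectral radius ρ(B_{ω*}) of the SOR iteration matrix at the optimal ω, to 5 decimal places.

n=88: λ(B_J) = 1 − λ(A)/2 = cos(kπ/89); k=1 gives ρ_J = 0.99938.
√(1−ρ_J²) = |sin(π/89)| = 0.035291
Then 2/(1+√(1−ρ_J²)) = 2/(1+0.035291); ω* = 2/1.035291 = 1.93182.
ρ_SOR = ω* − 1 ≈ 0.93182.

ρ_SOR = 0.93182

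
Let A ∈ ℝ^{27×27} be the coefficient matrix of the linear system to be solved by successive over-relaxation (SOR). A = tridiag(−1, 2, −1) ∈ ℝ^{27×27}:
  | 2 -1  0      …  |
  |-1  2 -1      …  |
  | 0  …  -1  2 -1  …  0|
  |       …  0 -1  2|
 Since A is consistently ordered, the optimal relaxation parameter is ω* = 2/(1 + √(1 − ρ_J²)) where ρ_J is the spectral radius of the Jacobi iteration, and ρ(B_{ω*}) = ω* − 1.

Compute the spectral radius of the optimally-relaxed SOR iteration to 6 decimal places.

B_J for the 27×27 system has eigenvalues cos(kπ/28); ρ_J = cos(π/28) = 0.993712.
√(1−ρ_J²) simplifies to sin(π/28) = 0.1119645.
Young: ω* = 2/(1+√(1−ρ_J²)) = 2/(1+0.1119645) = 2/1.1119645 = 1.798619.
ρ_SOR = ω* − 1 ≈ 0.798619.

ρ_SOR = 0.798619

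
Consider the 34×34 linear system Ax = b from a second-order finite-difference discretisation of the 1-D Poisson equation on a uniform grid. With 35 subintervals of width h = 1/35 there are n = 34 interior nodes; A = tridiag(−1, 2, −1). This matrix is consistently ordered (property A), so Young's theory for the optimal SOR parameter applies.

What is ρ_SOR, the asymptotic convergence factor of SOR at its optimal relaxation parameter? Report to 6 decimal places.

ρ_SOR = 0.835470

n=34: λ(B_J) = 1 − λ(A)/2 = cos(kπ/35); k=1 gives ρ_J = 0.995974.
√(1−ρ_J²) simplifies to sin(π/35) = 0.0896393.
Then 2/(1+√(1−ρ_J²)) = 2/(1+0.0896393); ω* = 2/1.0896393 = 1.835470.
ρ_SOR = ω* − 1 ≈ 0.835470.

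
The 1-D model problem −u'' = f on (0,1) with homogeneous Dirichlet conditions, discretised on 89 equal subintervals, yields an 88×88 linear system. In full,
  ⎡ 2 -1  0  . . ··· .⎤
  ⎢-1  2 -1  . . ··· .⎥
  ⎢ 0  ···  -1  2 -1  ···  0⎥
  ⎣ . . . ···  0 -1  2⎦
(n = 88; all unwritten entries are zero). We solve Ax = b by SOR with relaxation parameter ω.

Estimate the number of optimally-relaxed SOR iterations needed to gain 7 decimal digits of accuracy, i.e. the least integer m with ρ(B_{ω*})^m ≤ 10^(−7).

ρ_J = max_k |cos(kπ/89)| = cos(π/89) = 0.9993771
√(1−ρ_J²) = |sin(π/89)| = 0.0352915
Then 2/(1+√(1−ρ_J²)) = 2/(1+0.0352915); ω* = 2/1.0352915 = 1.9318231.
Hence ρ(B_{ω*}) = 1.9318231 − 1 = 0.9318231.
7·ln10 = 16.1181; −ln(0.9318231) = 0.0706123; m = ⌈16.1181/0.0706123⌉ = ⌈228.262⌉ = 229.

m = 229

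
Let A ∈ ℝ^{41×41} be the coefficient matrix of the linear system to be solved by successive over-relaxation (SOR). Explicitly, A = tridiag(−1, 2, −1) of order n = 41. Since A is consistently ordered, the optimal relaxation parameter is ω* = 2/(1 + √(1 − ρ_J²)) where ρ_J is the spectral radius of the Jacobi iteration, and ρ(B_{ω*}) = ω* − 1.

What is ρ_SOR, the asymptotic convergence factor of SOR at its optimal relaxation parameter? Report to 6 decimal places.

spectrum of D⁻¹(L+U) = {cos(kπ/42) : 1≤k≤41}; ρ_J = cos(π/42) = 0.997204.
√(1 − cos²(π/42)) = sin(π/42) ≈ 0.0747301.
So ω* = 2/1.0747301 = 1.860932 (Young).
and ρ(B_{ω*}) = 1.860932 − 1 = 0.860932.

ρ_SOR = 0.860932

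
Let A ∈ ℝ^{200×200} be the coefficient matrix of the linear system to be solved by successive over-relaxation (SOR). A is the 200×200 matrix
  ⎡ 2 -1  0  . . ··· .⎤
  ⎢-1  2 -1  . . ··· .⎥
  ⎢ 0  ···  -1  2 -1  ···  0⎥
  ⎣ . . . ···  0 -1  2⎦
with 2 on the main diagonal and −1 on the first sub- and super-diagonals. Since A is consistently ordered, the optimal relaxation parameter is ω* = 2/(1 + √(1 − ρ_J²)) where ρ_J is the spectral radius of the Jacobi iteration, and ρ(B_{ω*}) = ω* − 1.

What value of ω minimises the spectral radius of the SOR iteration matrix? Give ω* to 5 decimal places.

ω* = 1.96922

B_J for the 200×200 system has eigenvalues cos(kπ/201); ρ_J = cos(π/201) = 0.99988.
√(1−ρ_J²) = |sin(π/201)| = 0.015629
So ω* = 2/1.015629 = 1.96922 (Young).
and ρ(B_{ω*}) = 1.96922 − 1 = 0.96922.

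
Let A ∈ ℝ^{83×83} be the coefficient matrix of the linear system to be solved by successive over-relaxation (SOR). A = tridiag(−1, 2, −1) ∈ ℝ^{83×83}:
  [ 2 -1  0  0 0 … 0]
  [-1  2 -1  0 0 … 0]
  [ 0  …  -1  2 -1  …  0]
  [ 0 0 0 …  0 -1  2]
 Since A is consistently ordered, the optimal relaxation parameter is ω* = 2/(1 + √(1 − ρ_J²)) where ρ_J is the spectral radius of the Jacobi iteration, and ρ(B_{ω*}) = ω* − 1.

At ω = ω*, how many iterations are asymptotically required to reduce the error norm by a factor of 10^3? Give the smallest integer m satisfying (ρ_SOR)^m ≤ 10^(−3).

With n=83, ρ(Jacobi) = cos(π/84) = 0.9993007.
√(1−ρ_J²) simplifies to sin(π/84) = 0.0373912.
[ω*] 2 ÷ (1 + 0.0373912) = 2 ÷ 1.0373912 = 1.9279130.
ρ_SOR = ω* − 1 = 1.9279130 − 1 = 0.9279130.
Need (0.9279130)^m ≤ 10^(−3): m ≥ 3·ln10/|ln 0.9279130| = 6.90776/0.0748173 = 92.328 ⇒ m = 93.

m = 93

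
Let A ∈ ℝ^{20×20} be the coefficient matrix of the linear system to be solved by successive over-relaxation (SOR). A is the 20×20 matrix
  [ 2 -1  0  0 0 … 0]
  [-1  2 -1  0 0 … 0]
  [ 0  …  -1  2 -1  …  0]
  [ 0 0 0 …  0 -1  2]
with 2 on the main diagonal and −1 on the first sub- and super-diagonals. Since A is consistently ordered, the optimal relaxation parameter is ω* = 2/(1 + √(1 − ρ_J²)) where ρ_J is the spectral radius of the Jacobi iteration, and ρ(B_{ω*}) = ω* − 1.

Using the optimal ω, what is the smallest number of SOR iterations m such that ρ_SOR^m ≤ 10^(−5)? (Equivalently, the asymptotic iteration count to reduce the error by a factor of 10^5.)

B_J for the 20×20 system has eigenvalues cos(kπ/21); ρ_J = cos(π/21) = 0.9888308.
√(1−ρ_J²) = |sin(π/21)| = 0.1490423
[ω*] 2 ÷ (1 + 0.1490423) = 2 ÷ 1.1490423 = 1.7405800.
Hence ρ(B_{ω*}) = 1.7405800 − 1 = 0.7405800.
Need (0.7405800)^m ≤ 10^(−5): m ≥ 5·ln10/|ln 0.7405800| = 11.5129/0.300322 = 38.335 ⇒ m = 39.

m = 39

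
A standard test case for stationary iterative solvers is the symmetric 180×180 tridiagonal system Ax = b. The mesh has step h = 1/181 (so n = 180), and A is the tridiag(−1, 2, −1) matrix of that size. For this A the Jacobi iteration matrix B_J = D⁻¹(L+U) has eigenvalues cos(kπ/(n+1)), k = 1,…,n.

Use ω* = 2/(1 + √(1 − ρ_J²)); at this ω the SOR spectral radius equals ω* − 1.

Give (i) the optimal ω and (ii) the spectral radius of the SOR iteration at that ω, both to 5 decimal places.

B_J for the 180×180 system has eigenvalues cos(kπ/181); ρ_J = cos(π/181) = 0.99985.
root = sin(π/181) = 0.017356  (since 1−cos² = sin²).
ω* = 2 / (1 + 0.017356) = 2 / 1.017356 ≈ 1.96588.
At ω = 1.96588 every |λ(B_ω)| = ω−1, so ρ_SOR = 0.96588.

ω* = 1.96588, ρ_SOR = 0.96588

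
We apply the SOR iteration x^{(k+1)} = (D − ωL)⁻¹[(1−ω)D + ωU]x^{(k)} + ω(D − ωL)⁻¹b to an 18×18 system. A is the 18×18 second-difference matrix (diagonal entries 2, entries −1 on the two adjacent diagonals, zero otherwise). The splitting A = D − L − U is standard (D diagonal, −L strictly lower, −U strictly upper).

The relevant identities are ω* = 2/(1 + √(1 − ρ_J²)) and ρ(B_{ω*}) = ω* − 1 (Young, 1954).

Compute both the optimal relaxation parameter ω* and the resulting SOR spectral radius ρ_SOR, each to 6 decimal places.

ρ_J = max_k |cos(kπ/19)| = cos(π/19) = 0.986361
√(1 − cos²(π/19)) = sin(π/19) ≈ 0.1645946.
ω* = 2/(1 + 0.1645946) = 2/1.1645946 = 1.717336.
ρ_SOR = ω* − 1 = 1.717336 − 1 = 0.717336.

ω* = 1.717336, ρ_SOR = 0.717336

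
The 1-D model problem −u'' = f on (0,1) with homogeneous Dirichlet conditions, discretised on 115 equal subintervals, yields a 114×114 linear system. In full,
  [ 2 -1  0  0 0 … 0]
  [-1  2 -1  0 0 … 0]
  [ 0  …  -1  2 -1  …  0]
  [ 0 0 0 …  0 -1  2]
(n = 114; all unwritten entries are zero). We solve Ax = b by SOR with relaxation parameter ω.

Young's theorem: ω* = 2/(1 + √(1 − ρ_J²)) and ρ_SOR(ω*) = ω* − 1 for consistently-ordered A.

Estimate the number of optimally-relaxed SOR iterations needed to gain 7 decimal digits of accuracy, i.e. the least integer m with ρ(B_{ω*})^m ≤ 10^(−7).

ρ_J = max_k |cos(kπ/115)| = cos(π/115) = 0.9996269
root = sin(π/115) = 0.0273148  (since 1−cos² = sin²).
Then 2/(1+√(1−ρ_J²)) = 2/(1+0.0273148); ω* = 2/1.0273148 = 1.9468229.
ρ_SOR = ω* − 1 ≈ 0.9468229.
7·ln10 = 16.1181; −ln(0.9468229) = 0.0546432; m = ⌈16.1181/0.0546432⌉ = ⌈294.970⌉ = 295.

m = 295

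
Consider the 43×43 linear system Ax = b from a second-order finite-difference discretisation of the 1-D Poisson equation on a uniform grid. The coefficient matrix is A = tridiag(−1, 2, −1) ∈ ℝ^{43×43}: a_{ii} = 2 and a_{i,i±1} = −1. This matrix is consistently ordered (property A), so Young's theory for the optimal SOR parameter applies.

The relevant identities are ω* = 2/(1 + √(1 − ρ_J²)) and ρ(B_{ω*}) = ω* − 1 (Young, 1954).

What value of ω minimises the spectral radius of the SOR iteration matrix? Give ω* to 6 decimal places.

n=43: λ(B_J) = 1 − λ(A)/2 = cos(kπ/44); k=1 gives ρ_J = 0.997452.
√(1−ρ_J²) = |sin(π/44)| = 0.0713392
So ω* = 2/1.0713392 = 1.866822 (Young).
and ρ(B_{ω*}) = 1.866822 − 1 = 0.866822.

ω* = 1.866822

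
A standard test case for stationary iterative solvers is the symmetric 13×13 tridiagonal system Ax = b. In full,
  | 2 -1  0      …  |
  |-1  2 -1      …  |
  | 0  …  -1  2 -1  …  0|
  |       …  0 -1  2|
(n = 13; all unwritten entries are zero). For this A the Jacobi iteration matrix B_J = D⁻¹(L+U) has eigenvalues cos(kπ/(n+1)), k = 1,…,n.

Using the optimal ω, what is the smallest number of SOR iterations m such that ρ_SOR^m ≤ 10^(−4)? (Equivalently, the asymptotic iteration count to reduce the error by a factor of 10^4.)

With n=13, ρ(Jacobi) = cos(π/14) = 0.9749279.
√(1 − cos²(π/14)) = sin(π/14) ≈ 0.2225209.
Young: ω* = 2/(1+√(1−ρ_J²)) = 2/(1+0.2225209) = 2/1.2225209 = 1.6359639.
At ω = 1.6359639 every |λ(B_ω)| = ω−1, so ρ_SOR = 0.6359639.
For 4 digits: m = 4·ln10 / (−ln 0.6359639) = 9.21034/0.452613 = 20.349; round up → m = 21.

m = 21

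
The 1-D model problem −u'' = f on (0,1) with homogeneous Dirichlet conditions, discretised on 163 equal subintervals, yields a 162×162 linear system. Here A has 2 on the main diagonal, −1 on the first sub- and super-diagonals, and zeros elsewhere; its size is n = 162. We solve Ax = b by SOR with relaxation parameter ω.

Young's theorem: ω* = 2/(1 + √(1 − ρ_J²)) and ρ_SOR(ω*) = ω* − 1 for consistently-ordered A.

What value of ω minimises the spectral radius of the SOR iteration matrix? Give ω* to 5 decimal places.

B_J for the 162×162 system has eigenvalues cos(kπ/163); ρ_J = cos(π/163) = 0.99981.
1 − cos²(π/163) = sin²(π/163) ⇒ √(1−ρ_J²) = sin(π/163) = 0.019272.
ω* = 2/(1+0.019272) = 1.96218
At ω = 1.96218 every |λ(B_ω)| = ω−1, so ρ_SOR = 0.96218.

ω* = 1.96218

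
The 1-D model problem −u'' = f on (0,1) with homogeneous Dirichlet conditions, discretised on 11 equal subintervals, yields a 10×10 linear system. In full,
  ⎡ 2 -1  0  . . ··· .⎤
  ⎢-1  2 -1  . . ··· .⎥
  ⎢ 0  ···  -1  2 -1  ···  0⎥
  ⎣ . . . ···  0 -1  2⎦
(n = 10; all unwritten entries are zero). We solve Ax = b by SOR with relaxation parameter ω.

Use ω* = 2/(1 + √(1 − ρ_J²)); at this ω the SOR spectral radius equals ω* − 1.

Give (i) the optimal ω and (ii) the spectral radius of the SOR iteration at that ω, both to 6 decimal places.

ω* = 1.560388, ρ_SOR = 0.560388

n=10: λ(B_J) = 1 − λ(A)/2 = cos(kπ/11); k=1 gives ρ_J = 0.959493.
√(1−ρ_J²) simplifies to sin(π/11) = 0.2817326.
Young: ω* = 2/(1+√(1−ρ_J²)) = 2/(1+0.2817326) = 2/1.2817326 = 1.560388.
At ω = 1.560388 every |λ(B_ω)| = ω−1, so ρ_SOR = 0.560388.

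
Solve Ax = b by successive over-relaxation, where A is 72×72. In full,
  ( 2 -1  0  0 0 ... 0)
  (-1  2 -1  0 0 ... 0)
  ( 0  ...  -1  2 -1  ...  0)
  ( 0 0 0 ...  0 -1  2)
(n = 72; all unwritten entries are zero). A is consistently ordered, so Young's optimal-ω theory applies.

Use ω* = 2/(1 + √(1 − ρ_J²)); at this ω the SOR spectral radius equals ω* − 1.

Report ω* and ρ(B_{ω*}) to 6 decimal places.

ω* = 1.917505, ρ_SOR = 0.917505

With n=72, ρ(Jacobi) = cos(π/73) = 0.999074.
√(1−ρ_J²) = |sin(π/73)| = 0.0430222
ω* = 2 / (1 + 0.0430222) = 2 / 1.0430222 ≈ 1.917505.
Hence ρ(B_{ω*}) = 1.917505 − 1 = 0.917505.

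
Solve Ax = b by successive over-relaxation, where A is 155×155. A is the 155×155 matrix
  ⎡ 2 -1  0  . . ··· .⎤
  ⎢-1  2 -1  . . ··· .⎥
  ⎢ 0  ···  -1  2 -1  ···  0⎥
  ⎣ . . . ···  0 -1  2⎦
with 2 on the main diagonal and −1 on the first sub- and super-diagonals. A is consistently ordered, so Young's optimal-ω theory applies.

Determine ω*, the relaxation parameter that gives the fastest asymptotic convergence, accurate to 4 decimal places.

ω* = 1.9605

spectrum of D⁻¹(L+U) = {cos(kπ/156) : 1≤k≤155}; ρ_J = cos(π/156) = 0.9998.
1 − cos²(π/156) = sin²(π/156) ⇒ √(1−ρ_J²) = sin(π/156) = 0.02014.
So ω* = 2/1.02014 = 1.9605 (Young).
ρ(B_{ω*}) = ω*−1 = 0.9605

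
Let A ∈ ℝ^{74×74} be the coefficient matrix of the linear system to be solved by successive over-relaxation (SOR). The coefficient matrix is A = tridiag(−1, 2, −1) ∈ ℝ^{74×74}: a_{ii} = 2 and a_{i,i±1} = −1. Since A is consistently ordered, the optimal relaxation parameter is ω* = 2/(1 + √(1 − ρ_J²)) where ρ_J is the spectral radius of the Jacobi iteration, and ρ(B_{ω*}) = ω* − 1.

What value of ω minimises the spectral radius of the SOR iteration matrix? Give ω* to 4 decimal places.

ω* = 1.9196

ρ_J = max_k |cos(kπ/75)| = cos(π/75) = 0.9991
√(1−ρ_J²) = |sin(π/75)| = 0.04188
ω* = 2/(1 + 0.04188) = 2/1.04188 = 1.9196.
Hence ρ(B_{ω*}) = 1.9196 − 1 = 0.9196.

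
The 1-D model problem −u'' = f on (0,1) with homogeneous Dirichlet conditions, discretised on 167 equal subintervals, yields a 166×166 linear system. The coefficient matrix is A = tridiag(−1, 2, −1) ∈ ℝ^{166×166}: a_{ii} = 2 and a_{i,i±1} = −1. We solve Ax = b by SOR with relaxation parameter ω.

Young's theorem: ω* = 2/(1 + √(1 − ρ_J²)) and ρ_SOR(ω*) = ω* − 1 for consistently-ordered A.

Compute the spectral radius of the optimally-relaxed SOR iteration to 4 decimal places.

spectrum of D⁻¹(L+U) = {cos(kπ/167) : 1≤k≤166}; ρ_J = cos(π/167) = 0.9998.
√(1−ρ_J²) = |sin(π/167)| = 0.01881
ω* = 2 / (1 + 0.01881) = 2 / 1.01881 ≈ 1.9631.
ρ_SOR = ω* − 1 ≈ 0.9631.

ρ_SOR = 0.9631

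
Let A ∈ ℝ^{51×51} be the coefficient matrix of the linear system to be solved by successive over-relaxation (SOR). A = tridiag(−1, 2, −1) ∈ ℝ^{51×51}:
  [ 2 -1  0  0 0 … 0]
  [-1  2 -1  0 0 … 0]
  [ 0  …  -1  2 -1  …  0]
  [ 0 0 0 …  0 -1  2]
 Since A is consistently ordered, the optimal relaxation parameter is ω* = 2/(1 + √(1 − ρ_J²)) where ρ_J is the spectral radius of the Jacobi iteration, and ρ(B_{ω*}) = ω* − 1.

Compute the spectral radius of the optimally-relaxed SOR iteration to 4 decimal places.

½·tridiag(1,0,1) at n=51: λ_k = cos(kπ/52); max |λ| at k=1 ⇒ ρ_J = cos(π/52) ≈ 0.9982.
√(1−ρ_J²) = |sin(π/52)| = 0.06038
Then 2/(1+√(1−ρ_J²)) = 2/(1+0.06038); ω* = 2/1.06038 = 1.8861.
[ρ_SOR] ω* − 1 = 0.8861.

ρ_SOR = 0.8861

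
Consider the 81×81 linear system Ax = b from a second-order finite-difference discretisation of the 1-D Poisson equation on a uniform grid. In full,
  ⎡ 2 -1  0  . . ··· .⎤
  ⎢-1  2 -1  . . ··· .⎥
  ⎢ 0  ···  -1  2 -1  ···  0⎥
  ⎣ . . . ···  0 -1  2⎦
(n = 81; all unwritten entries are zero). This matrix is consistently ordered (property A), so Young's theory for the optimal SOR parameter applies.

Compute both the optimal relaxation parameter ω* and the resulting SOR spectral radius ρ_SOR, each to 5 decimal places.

ρ_J = max_k |cos(kπ/82)| = cos(π/82) = 0.99927
1 − cos²(π/82) = sin²(π/82) ⇒ √(1−ρ_J²) = sin(π/82) = 0.038303.
ω* = 2 / (1 + 0.038303) = 2 / 1.038303 ≈ 1.92622.
and ρ(B_{ω*}) = 1.92622 − 1 = 0.92622.

ω* = 1.92622, ρ_SOR = 0.92622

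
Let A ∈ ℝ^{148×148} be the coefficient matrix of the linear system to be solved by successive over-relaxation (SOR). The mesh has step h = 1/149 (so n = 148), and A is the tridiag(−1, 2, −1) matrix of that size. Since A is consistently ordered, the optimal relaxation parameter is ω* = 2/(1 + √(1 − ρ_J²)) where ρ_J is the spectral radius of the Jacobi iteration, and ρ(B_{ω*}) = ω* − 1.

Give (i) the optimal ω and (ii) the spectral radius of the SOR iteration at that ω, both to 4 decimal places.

ω* = 1.9587, ρ_SOR = 0.9587

½·tridiag(1,0,1) at n=148: λ_k = cos(kπ/149); max |λ| at k=1 ⇒ ρ_J = cos(π/149) ≈ 0.9998.
√(1 − cos²(π/149)) = sin(π/149) ≈ 0.02108.
So ω* = 2/1.02108 = 1.9587 (Young).
Hence ρ(B_{ω*}) = 1.9587 − 1 = 0.9587.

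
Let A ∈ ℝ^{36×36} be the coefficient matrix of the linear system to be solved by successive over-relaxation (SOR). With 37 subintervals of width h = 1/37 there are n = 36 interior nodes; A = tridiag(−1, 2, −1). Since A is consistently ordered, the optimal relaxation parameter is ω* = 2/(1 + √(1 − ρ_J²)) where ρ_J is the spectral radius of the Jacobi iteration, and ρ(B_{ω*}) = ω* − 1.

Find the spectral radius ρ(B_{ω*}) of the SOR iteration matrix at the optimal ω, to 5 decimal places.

[ρ_J] n=36: ρ(B_J) = cos(π/(n+1)) = cos(π/37) = 0.99640.
√(1−ρ_J²) simplifies to sin(π/37) = 0.084806.
ω* = 2/(1+0.084806) = 1.84365
Hence ρ(B_{ω*}) = 1.84365 − 1 = 0.84365.

ρ_SOR = 0.84365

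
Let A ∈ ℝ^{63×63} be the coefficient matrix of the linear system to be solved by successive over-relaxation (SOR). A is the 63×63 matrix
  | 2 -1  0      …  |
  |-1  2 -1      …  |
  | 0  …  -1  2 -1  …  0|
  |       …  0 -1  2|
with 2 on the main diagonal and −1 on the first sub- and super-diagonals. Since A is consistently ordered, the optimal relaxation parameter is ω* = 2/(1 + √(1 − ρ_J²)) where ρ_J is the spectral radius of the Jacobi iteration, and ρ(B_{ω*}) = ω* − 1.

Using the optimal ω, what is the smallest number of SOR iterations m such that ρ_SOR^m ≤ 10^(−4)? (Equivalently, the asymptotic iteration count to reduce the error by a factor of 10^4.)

m = 94

ρ_J = max_k |cos(kπ/64)| = cos(π/64) = 0.9987955
√(1−ρ_J²) simplifies to sin(π/64) = 0.0490677.
So ω* = 2/1.0490677 = 1.9064547 (Young).
ρ_SOR = ω* − 1 = 1.9064547 − 1 = 0.9064547.
For 4 digits: m = 4·ln10 / (−ln 0.9064547) = 9.21034/0.0982142 = 93.778; round up → m = 94.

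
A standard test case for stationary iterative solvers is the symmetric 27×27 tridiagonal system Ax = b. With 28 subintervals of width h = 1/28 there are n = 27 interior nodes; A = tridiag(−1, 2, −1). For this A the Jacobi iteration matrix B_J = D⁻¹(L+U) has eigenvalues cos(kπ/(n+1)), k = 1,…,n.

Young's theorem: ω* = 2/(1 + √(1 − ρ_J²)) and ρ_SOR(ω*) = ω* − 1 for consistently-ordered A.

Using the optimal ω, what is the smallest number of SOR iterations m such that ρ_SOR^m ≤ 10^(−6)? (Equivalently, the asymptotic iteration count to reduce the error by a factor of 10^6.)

m = 62

With n=27, ρ(Jacobi) = cos(π/28) = 0.9937122.
√(1−ρ_J²) simplifies to sin(π/28) = 0.1119645.
ω* = 2/(1 + 0.1119645) = 2/1.1119645 = 1.7986186.
ρ_SOR = ω* − 1 ≈ 0.7986186.
Need (0.7986186)^m ≤ 10^(−6): m ≥ 6·ln10/|ln 0.7986186| = 13.8155/0.224872 = 61.437 ⇒ m = 62.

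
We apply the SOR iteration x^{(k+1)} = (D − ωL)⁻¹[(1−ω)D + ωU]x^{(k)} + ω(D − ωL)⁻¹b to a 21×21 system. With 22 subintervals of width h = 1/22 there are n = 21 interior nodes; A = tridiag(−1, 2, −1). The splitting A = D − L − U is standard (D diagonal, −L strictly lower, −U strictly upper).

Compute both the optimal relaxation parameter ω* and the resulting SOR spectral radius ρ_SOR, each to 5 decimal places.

spectrum of D⁻¹(L+U) = {cos(kπ/22) : 1≤k≤21}; ρ_J = cos(π/22) = 0.98982.
√(1 − cos²(π/22)) = sin(π/22) ≈ 0.142315.
ω* = 2 / (1 + 0.142315) = 2 / 1.142315 ≈ 1.75083.
ρ_SOR = ω* − 1 = 1.75083 − 1 = 0.75083.

ω* = 1.75083, ρ_SOR = 0.75083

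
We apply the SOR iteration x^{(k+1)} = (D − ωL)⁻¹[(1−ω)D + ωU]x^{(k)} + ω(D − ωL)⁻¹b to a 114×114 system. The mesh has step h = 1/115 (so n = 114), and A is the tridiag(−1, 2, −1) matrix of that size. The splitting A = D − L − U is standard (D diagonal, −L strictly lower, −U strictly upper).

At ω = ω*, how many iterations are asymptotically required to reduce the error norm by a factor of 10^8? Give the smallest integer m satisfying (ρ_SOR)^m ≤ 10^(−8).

B_J for the 114×114 system has eigenvalues cos(kπ/115); ρ_J = cos(π/115) = 0.9996269.
√(1−ρ_J²) = |sin(π/115)| = 0.0273148
Young: ω* = 2/(1+√(1−ρ_J²)) = 2/(1+0.0273148) = 2/1.0273148 = 1.9468229.
ρ_SOR = ω* − 1 = 1.9468229 − 1 = 0.9468229.
For 8 digits: m = 8·ln10 / (−ln 0.9468229) = 18.4207/0.0546432 = 337.109; round up → m = 338.

m = 338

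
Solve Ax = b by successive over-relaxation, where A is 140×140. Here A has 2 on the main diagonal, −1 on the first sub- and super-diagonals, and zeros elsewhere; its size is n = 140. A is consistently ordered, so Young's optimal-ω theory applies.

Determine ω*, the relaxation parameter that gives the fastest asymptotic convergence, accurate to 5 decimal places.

ω* = 1.95641

With n=140, ρ(Jacobi) = cos(π/141) = 0.99975.
√(1−ρ_J²) simplifies to sin(π/141) = 0.022279.
ω* = 2 / (1 + 0.022279) = 2 / 1.022279 ≈ 1.95641.
ρ_SOR = ω* − 1 ≈ 0.95641.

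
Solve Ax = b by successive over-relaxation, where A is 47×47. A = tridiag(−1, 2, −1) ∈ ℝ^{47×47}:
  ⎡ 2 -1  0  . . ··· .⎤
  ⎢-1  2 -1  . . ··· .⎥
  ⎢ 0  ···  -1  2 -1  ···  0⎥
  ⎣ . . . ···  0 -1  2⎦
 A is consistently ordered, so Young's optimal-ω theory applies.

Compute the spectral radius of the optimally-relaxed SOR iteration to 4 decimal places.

ρ_SOR = 0.8772

B_J for the 47×47 system has eigenvalues cos(kπ/48); ρ_J = cos(π/48) = 0.9979.
root = sin(π/48) = 0.06540  (since 1−cos² = sin²).
Then 2/(1+√(1−ρ_J²)) = 2/(1+0.06540); ω* = 2/1.06540 = 1.8772.
At ω = 1.8772 every |λ(B_ω)| = ω−1, so ρ_SOR = 0.8772.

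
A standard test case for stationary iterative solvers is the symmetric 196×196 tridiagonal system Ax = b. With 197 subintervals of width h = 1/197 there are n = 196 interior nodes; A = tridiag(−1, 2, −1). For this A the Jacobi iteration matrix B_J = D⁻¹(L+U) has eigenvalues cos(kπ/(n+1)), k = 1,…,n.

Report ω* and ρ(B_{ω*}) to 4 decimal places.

ω* = 1.9686, ρ_SOR = 0.9686

With n=196, ρ(Jacobi) = cos(π/197) = 0.9999.
root = sin(π/197) = 0.01595  (since 1−cos² = sin²).
Young: ω* = 2/(1+√(1−ρ_J²)) = 2/(1+0.01595) = 2/1.01595 = 1.9686.
and ρ(B_{ω*}) = 1.9686 − 1 = 0.9686.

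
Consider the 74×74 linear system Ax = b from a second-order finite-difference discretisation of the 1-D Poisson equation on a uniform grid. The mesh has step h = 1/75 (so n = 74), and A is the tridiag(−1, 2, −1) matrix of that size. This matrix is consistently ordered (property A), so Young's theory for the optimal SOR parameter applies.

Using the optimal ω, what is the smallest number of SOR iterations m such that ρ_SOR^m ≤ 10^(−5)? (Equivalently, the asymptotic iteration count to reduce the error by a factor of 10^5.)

m = 138

½·tridiag(1,0,1) at n=74: λ_k = cos(kπ/75); max |λ| at k=1 ⇒ ρ_J = cos(π/75) ≈ 0.9991228.
√(1−ρ_J²) = |sin(π/75)| = 0.0418757
Young: ω* = 2/(1+√(1−ρ_J²)) = 2/(1+0.0418757) = 2/1.0418757 = 1.9196148.
Hence ρ(B_{ω*}) = 1.9196148 − 1 = 0.9196148.
(0.9196148)^m ≤ 10^{−5}  ⇒  m·ln(0.9196148) ≤ −5·ln10  ⇒  m ≥ 137.385  ⇒  m = 138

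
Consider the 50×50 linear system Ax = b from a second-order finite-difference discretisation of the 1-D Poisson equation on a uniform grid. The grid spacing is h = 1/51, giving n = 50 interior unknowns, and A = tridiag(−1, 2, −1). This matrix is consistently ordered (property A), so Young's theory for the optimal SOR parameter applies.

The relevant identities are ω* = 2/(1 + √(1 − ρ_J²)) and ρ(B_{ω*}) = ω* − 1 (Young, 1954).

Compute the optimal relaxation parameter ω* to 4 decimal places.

ω* = 1.8840

[ρ_J] n=50: ρ(B_J) = cos(π/(n+1)) = cos(π/51) = 0.9981.
√(1−ρ_J²) = |sin(π/51)| = 0.06156
Young: ω* = 2/(1+√(1−ρ_J²)) = 2/(1+0.06156) = 2/1.06156 = 1.8840.
ρ_SOR = ω* − 1 ≈ 0.8840.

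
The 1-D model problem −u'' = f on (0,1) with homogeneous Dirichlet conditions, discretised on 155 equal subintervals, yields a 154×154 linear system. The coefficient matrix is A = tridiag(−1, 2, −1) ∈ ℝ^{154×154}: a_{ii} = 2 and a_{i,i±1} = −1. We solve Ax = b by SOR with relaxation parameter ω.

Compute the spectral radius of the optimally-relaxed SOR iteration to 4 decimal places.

spectrum of D⁻¹(L+U) = {cos(kπ/155) : 1≤k≤154}; ρ_J = cos(π/155) = 0.9998.
√(1−ρ_J²) = |sin(π/155)| = 0.02027
Young: ω* = 2/(1+√(1−ρ_J²)) = 2/(1+0.02027) = 2/1.02027 = 1.9603.
ρ(B_{ω*}) = ω*−1 = 0.9603

ρ_SOR = 0.9603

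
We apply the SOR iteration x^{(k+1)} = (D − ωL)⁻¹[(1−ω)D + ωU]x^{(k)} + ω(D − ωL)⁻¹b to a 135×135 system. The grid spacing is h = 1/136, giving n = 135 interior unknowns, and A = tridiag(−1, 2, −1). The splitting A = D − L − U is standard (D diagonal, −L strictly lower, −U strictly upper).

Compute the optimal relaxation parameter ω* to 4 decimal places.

B_J for the 135×135 system has eigenvalues cos(kπ/136); ρ_J = cos(π/136) = 0.9997.
√(1−ρ_J²) = |sin(π/136)| = 0.02310
ω* = 2/(1 + 0.02310) = 2/1.02310 = 1.9548.
ρ(B_{ω*}) = ω*−1 = 0.9548

ω* = 1.9548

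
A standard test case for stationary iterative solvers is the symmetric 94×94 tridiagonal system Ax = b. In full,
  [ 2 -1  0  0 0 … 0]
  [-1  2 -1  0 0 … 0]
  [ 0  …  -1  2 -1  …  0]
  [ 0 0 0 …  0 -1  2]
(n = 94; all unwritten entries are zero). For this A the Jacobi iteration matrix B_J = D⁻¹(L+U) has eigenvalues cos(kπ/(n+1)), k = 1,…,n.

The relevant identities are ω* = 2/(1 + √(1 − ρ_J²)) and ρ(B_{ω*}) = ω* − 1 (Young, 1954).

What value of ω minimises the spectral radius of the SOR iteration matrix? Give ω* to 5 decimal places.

ρ_J = max_k |cos(kπ/95)| = cos(π/95) = 0.99945
1 − cos²(π/95) = sin²(π/95) ⇒ √(1−ρ_J²) = sin(π/95) = 0.033063.
[ω*] 2 ÷ (1 + 0.033063) = 2 ÷ 1.033063 = 1.93599.
[ρ_SOR] ω* − 1 = 0.93599.

ω* = 1.93599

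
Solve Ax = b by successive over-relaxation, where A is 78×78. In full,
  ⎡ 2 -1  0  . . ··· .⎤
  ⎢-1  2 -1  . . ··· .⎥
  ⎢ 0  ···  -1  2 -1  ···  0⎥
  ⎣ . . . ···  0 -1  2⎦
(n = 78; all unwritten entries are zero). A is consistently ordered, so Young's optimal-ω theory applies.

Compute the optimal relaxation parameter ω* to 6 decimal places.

spectrum of D⁻¹(L+U) = {cos(kπ/79) : 1≤k≤78}; ρ_J = cos(π/79) = 0.999209.
√(1 − cos²(π/79)) = sin(π/79) ≈ 0.0397565.
So ω* = 2/1.0397565 = 1.923527 (Young).
At ω = 1.923527 every |λ(B_ω)| = ω−1, so ρ_SOR = 0.923527.

ω* = 1.923527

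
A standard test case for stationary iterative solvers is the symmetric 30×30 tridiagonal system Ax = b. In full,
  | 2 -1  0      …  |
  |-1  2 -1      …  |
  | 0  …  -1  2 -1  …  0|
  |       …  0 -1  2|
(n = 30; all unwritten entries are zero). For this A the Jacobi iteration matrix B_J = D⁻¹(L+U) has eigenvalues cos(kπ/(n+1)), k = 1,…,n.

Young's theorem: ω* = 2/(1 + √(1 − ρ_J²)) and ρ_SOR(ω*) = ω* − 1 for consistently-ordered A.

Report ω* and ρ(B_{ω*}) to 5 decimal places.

ω* = 1.81625, ρ_SOR = 0.81625

[ρ_J] n=30: ρ(B_J) = cos(π/(n+1)) = cos(π/31) = 0.99487.
√(1 − cos²(π/31)) = sin(π/31) ≈ 0.101168.
Then 2/(1+√(1−ρ_J²)) = 2/(1+0.101168); ω* = 2/1.101168 = 1.81625.
ρ_SOR = ω* − 1 = 1.81625 − 1 = 0.81625.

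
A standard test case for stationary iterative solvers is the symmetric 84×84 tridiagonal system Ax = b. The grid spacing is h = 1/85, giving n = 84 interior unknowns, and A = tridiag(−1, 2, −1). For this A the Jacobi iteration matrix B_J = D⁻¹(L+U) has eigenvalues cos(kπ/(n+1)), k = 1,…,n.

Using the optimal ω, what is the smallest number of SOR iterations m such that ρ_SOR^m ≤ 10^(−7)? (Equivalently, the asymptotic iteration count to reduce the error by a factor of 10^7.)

½·tridiag(1,0,1) at n=84: λ_k = cos(kπ/85); max |λ| at k=1 ⇒ ρ_J = cos(π/85) ≈ 0.9993171.
root = sin(π/85) = 0.0369515  (since 1−cos² = sin²).
Young: ω* = 2/(1+√(1−ρ_J²)) = 2/(1+0.0369515) = 2/1.0369515 = 1.9287305.
ρ_SOR = ω* − 1 ≈ 0.9287305.
Need (0.9287305)^m ≤ 10^(−7): m ≥ 7·ln10/|ln 0.9287305| = 16.1181/0.0739367 = 217.999 ⇒ m = 218.

m = 218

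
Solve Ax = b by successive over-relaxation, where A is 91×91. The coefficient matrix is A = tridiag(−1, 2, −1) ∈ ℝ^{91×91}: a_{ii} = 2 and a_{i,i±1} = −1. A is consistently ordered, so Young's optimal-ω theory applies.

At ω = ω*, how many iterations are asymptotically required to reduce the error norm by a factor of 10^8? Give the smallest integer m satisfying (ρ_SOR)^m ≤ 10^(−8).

With n=91, ρ(Jacobi) = cos(π/92) = 0.9994170.
√(1−ρ_J²) simplifies to sin(π/92) = 0.0341411.
Then 2/(1+√(1−ρ_J²)) = 2/(1+0.0341411); ω* = 2/1.0341411 = 1.9339721.
and ρ(B_{ω*}) = 1.9339721 − 1 = 0.9339721.
Need (0.9339721)^m ≤ 10^(−8): m ≥ 8·ln10/|ln 0.9339721| = 18.4207/0.0683087 = 269.668 ⇒ m = 270.

m = 270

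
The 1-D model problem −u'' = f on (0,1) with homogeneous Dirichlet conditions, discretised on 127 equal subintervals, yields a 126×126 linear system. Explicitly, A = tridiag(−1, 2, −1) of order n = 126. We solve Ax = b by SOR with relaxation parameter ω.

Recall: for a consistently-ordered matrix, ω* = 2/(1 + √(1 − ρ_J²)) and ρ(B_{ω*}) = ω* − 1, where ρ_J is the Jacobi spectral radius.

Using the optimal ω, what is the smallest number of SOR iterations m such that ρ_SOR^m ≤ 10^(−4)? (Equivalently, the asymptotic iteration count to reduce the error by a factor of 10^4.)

With n=126, ρ(Jacobi) = cos(π/127) = 0.9996941.
√(1−ρ_J²) simplifies to sin(π/127) = 0.0247344.
ω* = 2/(1+0.0247344) = 1.9517252
ρ_SOR = ω* − 1 = 1.9517252 − 1 = 0.9517252.
ρ_SOR^m ≤ 10^(−4) ⇔ m ≥ 4·ln10/(−ln 0.9517252) = 9.21034/0.0494789 = 186.147; m = ⌈186.147⌉ = 187.

m = 187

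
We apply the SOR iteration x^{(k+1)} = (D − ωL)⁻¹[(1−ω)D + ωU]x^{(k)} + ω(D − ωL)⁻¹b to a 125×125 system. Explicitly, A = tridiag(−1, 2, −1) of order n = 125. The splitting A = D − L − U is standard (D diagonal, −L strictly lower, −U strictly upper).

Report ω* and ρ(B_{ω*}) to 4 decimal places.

ω* = 1.9514, ρ_SOR = 0.9514

B_J for the 125×125 system has eigenvalues cos(kπ/126); ρ_J = cos(π/126) = 0.9997.
root = sin(π/126) = 0.02493  (since 1−cos² = sin²).
ω* = 2 / (1 + 0.02493) = 2 / 1.02493 ≈ 1.9514.
ρ(B_{ω*}) = ω*−1 = 0.9514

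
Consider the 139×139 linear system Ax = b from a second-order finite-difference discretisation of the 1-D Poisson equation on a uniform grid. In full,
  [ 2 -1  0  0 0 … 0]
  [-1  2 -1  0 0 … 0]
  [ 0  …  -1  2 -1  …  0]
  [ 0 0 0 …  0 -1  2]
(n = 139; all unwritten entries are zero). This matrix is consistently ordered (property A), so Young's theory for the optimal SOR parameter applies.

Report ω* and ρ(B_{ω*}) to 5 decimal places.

ω* = 1.95611, ρ_SOR = 0.95611

spectrum of D⁻¹(L+U) = {cos(kπ/140) : 1≤k≤139}; ρ_J = cos(π/140) = 0.99975.
1 − cos²(π/140) = sin²(π/140) ⇒ √(1−ρ_J²) = sin(π/140) = 0.022438.
So ω* = 2/1.022438 = 1.95611 (Young).
Hence ρ(B_{ω*}) = 1.95611 − 1 = 0.95611.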